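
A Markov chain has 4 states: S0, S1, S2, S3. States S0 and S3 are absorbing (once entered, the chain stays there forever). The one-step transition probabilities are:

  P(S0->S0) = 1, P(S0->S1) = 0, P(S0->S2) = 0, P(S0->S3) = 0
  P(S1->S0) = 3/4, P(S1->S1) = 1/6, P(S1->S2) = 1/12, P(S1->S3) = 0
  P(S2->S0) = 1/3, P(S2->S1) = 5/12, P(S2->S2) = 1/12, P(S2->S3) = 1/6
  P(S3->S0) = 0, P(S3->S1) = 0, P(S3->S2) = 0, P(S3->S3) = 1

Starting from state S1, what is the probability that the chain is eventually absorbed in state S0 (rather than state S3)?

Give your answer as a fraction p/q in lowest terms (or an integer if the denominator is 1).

Answer: 103/105

Derivation:
Let a_i = P(absorbed in S0 | start in state i).
Boundary conditions: a_S0 = 1, a_S3 = 0.
For each transient state i, a_i = sum_j P(i->j) * a_j:
  a_S1 = 3/4*a_S0 + 1/6*a_S1 + 1/12*a_S2 + 0*a_S3
  a_S2 = 1/3*a_S0 + 5/12*a_S1 + 1/12*a_S2 + 1/6*a_S3

Substituting a_S0 = 1 and a_S3 = 0, rearrange to (I - Q) a = r where r[i] = P(i -> S0):
  [5/6, -1/12] . (a_S1, a_S2) = 3/4
  [-5/12, 11/12] . (a_S1, a_S2) = 1/3

Solving yields:
  a_S1 = 103/105
  a_S2 = 17/21

Starting state is S1, so the absorption probability is a_S1 = 103/105.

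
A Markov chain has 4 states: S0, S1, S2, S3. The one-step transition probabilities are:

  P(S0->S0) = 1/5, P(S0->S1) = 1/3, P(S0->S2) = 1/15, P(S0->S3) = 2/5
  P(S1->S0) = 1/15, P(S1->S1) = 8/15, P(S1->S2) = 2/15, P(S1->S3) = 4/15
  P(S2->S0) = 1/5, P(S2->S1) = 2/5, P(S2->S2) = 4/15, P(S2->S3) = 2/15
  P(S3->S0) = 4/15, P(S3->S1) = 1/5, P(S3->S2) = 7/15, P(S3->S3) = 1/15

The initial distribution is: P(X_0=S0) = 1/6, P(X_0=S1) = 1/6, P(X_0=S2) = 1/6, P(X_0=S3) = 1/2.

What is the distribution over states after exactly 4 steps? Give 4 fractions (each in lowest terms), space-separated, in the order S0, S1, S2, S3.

Propagating the distribution step by step (d_{t+1} = d_t * P):
d_0 = (S0=1/6, S1=1/6, S2=1/6, S3=1/2)
  d_1[S0] = 1/6*1/5 + 1/6*1/15 + 1/6*1/5 + 1/2*4/15 = 19/90
  d_1[S1] = 1/6*1/3 + 1/6*8/15 + 1/6*2/5 + 1/2*1/5 = 14/45
  d_1[S2] = 1/6*1/15 + 1/6*2/15 + 1/6*4/15 + 1/2*7/15 = 14/45
  d_1[S3] = 1/6*2/5 + 1/6*4/15 + 1/6*2/15 + 1/2*1/15 = 1/6
d_1 = (S0=19/90, S1=14/45, S2=14/45, S3=1/6)
  d_2[S0] = 19/90*1/5 + 14/45*1/15 + 14/45*1/5 + 1/6*4/15 = 229/1350
  d_2[S1] = 19/90*1/3 + 14/45*8/15 + 14/45*2/5 + 1/6*1/5 = 266/675
  d_2[S2] = 19/90*1/15 + 14/45*2/15 + 14/45*4/15 + 1/6*7/15 = 146/675
  d_2[S3] = 19/90*2/5 + 14/45*4/15 + 14/45*2/15 + 1/6*1/15 = 11/50
d_2 = (S0=229/1350, S1=266/675, S2=146/675, S3=11/50)
  d_3[S0] = 229/1350*1/5 + 266/675*1/15 + 146/675*1/5 + 11/50*4/15 = 3283/20250
  d_3[S1] = 229/1350*1/3 + 266/675*8/15 + 146/675*2/5 + 11/50*1/5 = 4022/10125
  d_3[S2] = 229/1350*1/15 + 266/675*2/15 + 146/675*4/15 + 11/50*7/15 = 454/2025
  d_3[S3] = 229/1350*2/5 + 266/675*4/15 + 146/675*2/15 + 11/50*1/15 = 487/2250
d_3 = (S0=3283/20250, S1=4022/10125, S2=454/2025, S3=487/2250)
  d_4[S0] = 3283/20250*1/5 + 4022/10125*1/15 + 454/2025*1/5 + 487/2250*4/15 = 9809/60750
  d_4[S1] = 3283/20250*1/3 + 4022/10125*8/15 + 454/2025*2/5 + 487/2250*1/5 = 60578/151875
  d_4[S2] = 3283/20250*1/15 + 4022/10125*2/15 + 454/2025*4/15 + 487/2250*7/15 = 34106/151875
  d_4[S3] = 3283/20250*2/5 + 4022/10125*4/15 + 454/2025*2/15 + 487/2250*1/15 = 21779/101250
d_4 = (S0=9809/60750, S1=60578/151875, S2=34106/151875, S3=21779/101250)

Answer: 9809/60750 60578/151875 34106/151875 21779/101250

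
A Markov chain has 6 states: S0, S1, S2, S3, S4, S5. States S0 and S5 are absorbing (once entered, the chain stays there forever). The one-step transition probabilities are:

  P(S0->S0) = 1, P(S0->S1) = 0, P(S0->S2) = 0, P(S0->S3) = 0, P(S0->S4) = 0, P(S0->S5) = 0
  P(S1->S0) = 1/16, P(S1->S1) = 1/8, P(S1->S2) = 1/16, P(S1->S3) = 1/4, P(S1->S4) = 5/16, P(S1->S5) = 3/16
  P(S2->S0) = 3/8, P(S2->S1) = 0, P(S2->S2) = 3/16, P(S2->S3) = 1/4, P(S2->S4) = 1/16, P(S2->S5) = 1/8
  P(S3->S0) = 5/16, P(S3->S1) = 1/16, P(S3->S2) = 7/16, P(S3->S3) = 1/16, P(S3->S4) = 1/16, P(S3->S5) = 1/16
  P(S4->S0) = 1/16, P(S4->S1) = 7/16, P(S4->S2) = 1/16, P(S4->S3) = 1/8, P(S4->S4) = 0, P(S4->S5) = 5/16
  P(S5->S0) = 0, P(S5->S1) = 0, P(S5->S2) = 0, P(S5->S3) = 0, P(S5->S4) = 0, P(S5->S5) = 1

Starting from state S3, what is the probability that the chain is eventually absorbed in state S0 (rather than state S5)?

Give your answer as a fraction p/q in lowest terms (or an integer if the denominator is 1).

Let a_i = P(absorbed in S0 | start in state i).
Boundary conditions: a_S0 = 1, a_S5 = 0.
For each transient state i, a_i = sum_j P(i->j) * a_j:
  a_S1 = 1/16*a_S0 + 1/8*a_S1 + 1/16*a_S2 + 1/4*a_S3 + 5/16*a_S4 + 3/16*a_S5
  a_S2 = 3/8*a_S0 + 0*a_S1 + 3/16*a_S2 + 1/4*a_S3 + 1/16*a_S4 + 1/8*a_S5
  a_S3 = 5/16*a_S0 + 1/16*a_S1 + 7/16*a_S2 + 1/16*a_S3 + 1/16*a_S4 + 1/16*a_S5
  a_S4 = 1/16*a_S0 + 7/16*a_S1 + 1/16*a_S2 + 1/8*a_S3 + 0*a_S4 + 5/16*a_S5

Substituting a_S0 = 1 and a_S5 = 0, rearrange to (I - Q) a = r where r[i] = P(i -> S0):
  [7/8, -1/16, -1/4, -5/16] . (a_S1, a_S2, a_S3, a_S4) = 1/16
  [0, 13/16, -1/4, -1/16] . (a_S1, a_S2, a_S3, a_S4) = 3/8
  [-1/16, -7/16, 15/16, -1/16] . (a_S1, a_S2, a_S3, a_S4) = 5/16
  [-7/16, -1/16, -1/8, 1] . (a_S1, a_S2, a_S3, a_S4) = 1/16

Solving yields:
  a_S1 = 13777/29000
  a_S2 = 20771/29000
  a_S3 = 21063/29000
  a_S4 = 11771/29000

Starting state is S3, so the absorption probability is a_S3 = 21063/29000.

Answer: 21063/29000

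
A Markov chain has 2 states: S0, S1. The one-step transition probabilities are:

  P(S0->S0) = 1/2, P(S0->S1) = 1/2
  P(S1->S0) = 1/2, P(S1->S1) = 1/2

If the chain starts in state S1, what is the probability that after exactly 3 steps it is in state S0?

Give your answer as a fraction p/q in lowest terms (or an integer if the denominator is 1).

Answer: 1/2

Derivation:
Computing P^3 by repeated multiplication:
P^1 =
  S0: [1/2, 1/2]
  S1: [1/2, 1/2]
P^2 =
  S0: [1/2, 1/2]
  S1: [1/2, 1/2]
P^3 =
  S0: [1/2, 1/2]
  S1: [1/2, 1/2]

(P^3)[S1 -> S0] = 1/2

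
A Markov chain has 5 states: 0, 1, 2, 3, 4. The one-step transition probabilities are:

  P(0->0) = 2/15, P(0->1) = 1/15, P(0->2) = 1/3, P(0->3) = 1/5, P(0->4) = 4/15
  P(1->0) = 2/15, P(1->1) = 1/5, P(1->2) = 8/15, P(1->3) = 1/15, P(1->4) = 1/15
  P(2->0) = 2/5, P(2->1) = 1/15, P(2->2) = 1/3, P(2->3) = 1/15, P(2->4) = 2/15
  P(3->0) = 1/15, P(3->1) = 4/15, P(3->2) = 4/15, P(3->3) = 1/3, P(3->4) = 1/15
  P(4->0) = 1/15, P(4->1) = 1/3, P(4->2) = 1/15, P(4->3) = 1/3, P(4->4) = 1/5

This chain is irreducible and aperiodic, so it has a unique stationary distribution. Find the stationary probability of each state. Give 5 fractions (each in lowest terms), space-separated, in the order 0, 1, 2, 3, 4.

Answer: 8703/44492 3635/22246 3504/11123 571/3178 6509/44492

Derivation:
The stationary distribution satisfies pi = pi * P, i.e.:
  pi_0 = 2/15*pi_0 + 2/15*pi_1 + 2/5*pi_2 + 1/15*pi_3 + 1/15*pi_4
  pi_1 = 1/15*pi_0 + 1/5*pi_1 + 1/15*pi_2 + 4/15*pi_3 + 1/3*pi_4
  pi_2 = 1/3*pi_0 + 8/15*pi_1 + 1/3*pi_2 + 4/15*pi_3 + 1/15*pi_4
  pi_3 = 1/5*pi_0 + 1/15*pi_1 + 1/15*pi_2 + 1/3*pi_3 + 1/3*pi_4
  pi_4 = 4/15*pi_0 + 1/15*pi_1 + 2/15*pi_2 + 1/15*pi_3 + 1/5*pi_4
with normalization: pi_0 + pi_1 + pi_2 + pi_3 + pi_4 = 1.

Using the first 4 balance equations plus normalization, the linear system A*pi = b is:
  [-13/15, 2/15, 2/5, 1/15, 1/15] . pi = 0
  [1/15, -4/5, 1/15, 4/15, 1/3] . pi = 0
  [1/3, 8/15, -2/3, 4/15, 1/15] . pi = 0
  [1/5, 1/15, 1/15, -2/3, 1/3] . pi = 0
  [1, 1, 1, 1, 1] . pi = 1

Solving yields:
  pi_0 = 8703/44492
  pi_1 = 3635/22246
  pi_2 = 3504/11123
  pi_3 = 571/3178
  pi_4 = 6509/44492

Verification (pi * P):
  8703/44492*2/15 + 3635/22246*2/15 + 3504/11123*2/5 + 571/3178*1/15 + 6509/44492*1/15 = 8703/44492 = pi_0  (ok)
  8703/44492*1/15 + 3635/22246*1/5 + 3504/11123*1/15 + 571/3178*4/15 + 6509/44492*1/3 = 3635/22246 = pi_1  (ok)
  8703/44492*1/3 + 3635/22246*8/15 + 3504/11123*1/3 + 571/3178*4/15 + 6509/44492*1/15 = 3504/11123 = pi_2  (ok)
  8703/44492*1/5 + 3635/22246*1/15 + 3504/11123*1/15 + 571/3178*1/3 + 6509/44492*1/3 = 571/3178 = pi_3  (ok)
  8703/44492*4/15 + 3635/22246*1/15 + 3504/11123*2/15 + 571/3178*1/15 + 6509/44492*1/5 = 6509/44492 = pi_4  (ok)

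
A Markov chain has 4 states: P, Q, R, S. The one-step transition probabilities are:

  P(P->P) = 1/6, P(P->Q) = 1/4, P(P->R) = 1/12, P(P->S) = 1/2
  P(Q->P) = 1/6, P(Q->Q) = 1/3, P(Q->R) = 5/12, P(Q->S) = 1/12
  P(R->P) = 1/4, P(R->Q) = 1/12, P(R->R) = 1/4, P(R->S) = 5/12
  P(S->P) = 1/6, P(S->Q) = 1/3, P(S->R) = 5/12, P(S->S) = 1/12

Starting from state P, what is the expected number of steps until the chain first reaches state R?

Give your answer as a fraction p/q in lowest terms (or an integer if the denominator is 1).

Answer: 48/13

Derivation:
Let h_i = expected steps to first reach R from state i.
Boundary: h_R = 0.
First-step equations for the other states:
  h_P = 1 + 1/6*h_P + 1/4*h_Q + 1/12*h_R + 1/2*h_S
  h_Q = 1 + 1/6*h_P + 1/3*h_Q + 5/12*h_R + 1/12*h_S
  h_S = 1 + 1/6*h_P + 1/3*h_Q + 5/12*h_R + 1/12*h_S

Substituting h_R = 0 and rearranging gives the linear system (I - Q) h = 1:
  [5/6, -1/4, -1/2] . (h_P, h_Q, h_S) = 1
  [-1/6, 2/3, -1/12] . (h_P, h_Q, h_S) = 1
  [-1/6, -1/3, 11/12] . (h_P, h_Q, h_S) = 1

Solving yields:
  h_P = 48/13
  h_Q = 36/13
  h_S = 36/13

Starting state is P, so the expected hitting time is h_P = 48/13.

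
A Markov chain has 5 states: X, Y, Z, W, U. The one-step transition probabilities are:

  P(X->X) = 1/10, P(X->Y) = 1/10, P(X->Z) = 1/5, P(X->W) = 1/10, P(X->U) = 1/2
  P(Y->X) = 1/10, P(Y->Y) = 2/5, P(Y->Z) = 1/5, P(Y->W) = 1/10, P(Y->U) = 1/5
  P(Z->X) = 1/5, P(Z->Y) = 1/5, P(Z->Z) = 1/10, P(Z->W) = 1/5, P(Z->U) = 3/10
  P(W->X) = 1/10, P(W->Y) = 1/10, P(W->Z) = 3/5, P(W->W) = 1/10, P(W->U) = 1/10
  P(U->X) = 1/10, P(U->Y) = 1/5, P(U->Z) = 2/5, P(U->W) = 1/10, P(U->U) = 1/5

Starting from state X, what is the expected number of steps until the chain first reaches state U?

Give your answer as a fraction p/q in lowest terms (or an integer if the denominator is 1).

Answer: 371/131

Derivation:
Let h_i = expected steps to first reach U from state i.
Boundary: h_U = 0.
First-step equations for the other states:
  h_X = 1 + 1/10*h_X + 1/10*h_Y + 1/5*h_Z + 1/10*h_W + 1/2*h_U
  h_Y = 1 + 1/10*h_X + 2/5*h_Y + 1/5*h_Z + 1/10*h_W + 1/5*h_U
  h_Z = 1 + 1/5*h_X + 1/5*h_Y + 1/10*h_Z + 1/5*h_W + 3/10*h_U
  h_W = 1 + 1/10*h_X + 1/10*h_Y + 3/5*h_Z + 1/10*h_W + 1/10*h_U

Substituting h_U = 0 and rearranging gives the linear system (I - Q) h = 1:
  [9/10, -1/10, -1/5, -1/10] . (h_X, h_Y, h_Z, h_W) = 1
  [-1/10, 3/5, -1/5, -1/10] . (h_X, h_Y, h_Z, h_W) = 1
  [-1/5, -1/5, 9/10, -1/5] . (h_X, h_Y, h_Z, h_W) = 1
  [-1/10, -1/10, -3/5, 9/10] . (h_X, h_Y, h_Z, h_W) = 1

Solving yields:
  h_X = 371/131
  h_Y = 530/131
  h_Z = 470/131
  h_W = 559/131

Starting state is X, so the expected hitting time is h_X = 371/131.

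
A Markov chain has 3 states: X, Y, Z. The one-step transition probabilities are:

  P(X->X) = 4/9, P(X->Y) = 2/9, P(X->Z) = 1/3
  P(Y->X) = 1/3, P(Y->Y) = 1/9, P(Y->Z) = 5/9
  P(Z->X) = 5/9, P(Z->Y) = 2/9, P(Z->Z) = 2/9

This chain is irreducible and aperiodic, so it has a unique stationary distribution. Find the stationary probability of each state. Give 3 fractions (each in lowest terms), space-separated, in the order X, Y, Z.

Answer: 23/50 1/5 17/50

Derivation:
The stationary distribution satisfies pi = pi * P, i.e.:
  pi_X = 4/9*pi_X + 1/3*pi_Y + 5/9*pi_Z
  pi_Y = 2/9*pi_X + 1/9*pi_Y + 2/9*pi_Z
  pi_Z = 1/3*pi_X + 5/9*pi_Y + 2/9*pi_Z
with normalization: pi_X + pi_Y + pi_Z = 1.

Using the first 2 balance equations plus normalization, the linear system A*pi = b is:
  [-5/9, 1/3, 5/9] . pi = 0
  [2/9, -8/9, 2/9] . pi = 0
  [1, 1, 1] . pi = 1

Solving yields:
  pi_X = 23/50
  pi_Y = 1/5
  pi_Z = 17/50

Verification (pi * P):
  23/50*4/9 + 1/5*1/3 + 17/50*5/9 = 23/50 = pi_X  (ok)
  23/50*2/9 + 1/5*1/9 + 17/50*2/9 = 1/5 = pi_Y  (ok)
  23/50*1/3 + 1/5*5/9 + 17/50*2/9 = 17/50 = pi_Z  (ok)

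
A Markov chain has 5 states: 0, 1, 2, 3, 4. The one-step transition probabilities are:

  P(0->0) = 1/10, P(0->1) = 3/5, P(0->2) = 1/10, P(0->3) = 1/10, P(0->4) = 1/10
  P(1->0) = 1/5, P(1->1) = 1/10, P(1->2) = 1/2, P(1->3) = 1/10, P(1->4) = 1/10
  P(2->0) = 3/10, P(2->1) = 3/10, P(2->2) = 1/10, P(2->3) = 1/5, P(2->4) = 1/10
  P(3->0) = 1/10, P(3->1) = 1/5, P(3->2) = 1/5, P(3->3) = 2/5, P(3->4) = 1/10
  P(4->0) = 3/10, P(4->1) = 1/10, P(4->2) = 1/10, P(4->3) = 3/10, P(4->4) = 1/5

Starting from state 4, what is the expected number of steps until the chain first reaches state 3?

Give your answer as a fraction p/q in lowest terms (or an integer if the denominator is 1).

Let h_i = expected steps to first reach 3 from state i.
Boundary: h_3 = 0.
First-step equations for the other states:
  h_0 = 1 + 1/10*h_0 + 3/5*h_1 + 1/10*h_2 + 1/10*h_3 + 1/10*h_4
  h_1 = 1 + 1/5*h_0 + 1/10*h_1 + 1/2*h_2 + 1/10*h_3 + 1/10*h_4
  h_2 = 1 + 3/10*h_0 + 3/10*h_1 + 1/10*h_2 + 1/5*h_3 + 1/10*h_4
  h_4 = 1 + 3/10*h_0 + 1/10*h_1 + 1/10*h_2 + 3/10*h_3 + 1/5*h_4

Substituting h_3 = 0 and rearranging gives the linear system (I - Q) h = 1:
  [9/10, -3/5, -1/10, -1/10] . (h_0, h_1, h_2, h_4) = 1
  [-1/5, 9/10, -1/2, -1/10] . (h_0, h_1, h_2, h_4) = 1
  [-3/10, -3/10, 9/10, -1/10] . (h_0, h_1, h_2, h_4) = 1
  [-3/10, -1/10, -1/10, 4/5] . (h_0, h_1, h_2, h_4) = 1

Solving yields:
  h_0 = 14580/2113
  h_1 = 14220/2113
  h_2 = 13230/2113
  h_4 = 11540/2113

Starting state is 4, so the expected hitting time is h_4 = 11540/2113.

Answer: 11540/2113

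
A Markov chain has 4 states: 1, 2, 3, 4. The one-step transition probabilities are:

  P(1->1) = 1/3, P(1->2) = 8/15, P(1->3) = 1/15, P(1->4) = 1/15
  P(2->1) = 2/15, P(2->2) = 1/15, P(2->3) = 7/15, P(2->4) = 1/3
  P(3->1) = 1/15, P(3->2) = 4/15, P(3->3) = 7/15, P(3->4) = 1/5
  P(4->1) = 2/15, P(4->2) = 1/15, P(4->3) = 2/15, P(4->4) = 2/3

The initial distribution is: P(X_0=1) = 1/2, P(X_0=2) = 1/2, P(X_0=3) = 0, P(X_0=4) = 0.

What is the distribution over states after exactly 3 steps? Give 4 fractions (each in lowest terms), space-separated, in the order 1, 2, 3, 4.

Answer: 109/750 11/54 1016/3375 1181/3375

Derivation:
Propagating the distribution step by step (d_{t+1} = d_t * P):
d_0 = (1=1/2, 2=1/2, 3=0, 4=0)
  d_1[1] = 1/2*1/3 + 1/2*2/15 + 0*1/15 + 0*2/15 = 7/30
  d_1[2] = 1/2*8/15 + 1/2*1/15 + 0*4/15 + 0*1/15 = 3/10
  d_1[3] = 1/2*1/15 + 1/2*7/15 + 0*7/15 + 0*2/15 = 4/15
  d_1[4] = 1/2*1/15 + 1/2*1/3 + 0*1/5 + 0*2/3 = 1/5
d_1 = (1=7/30, 2=3/10, 3=4/15, 4=1/5)
  d_2[1] = 7/30*1/3 + 3/10*2/15 + 4/15*1/15 + 1/5*2/15 = 73/450
  d_2[2] = 7/30*8/15 + 3/10*1/15 + 4/15*4/15 + 1/5*1/15 = 103/450
  d_2[3] = 7/30*1/15 + 3/10*7/15 + 4/15*7/15 + 1/5*2/15 = 23/75
  d_2[4] = 7/30*1/15 + 3/10*1/3 + 4/15*1/5 + 1/5*2/3 = 68/225
d_2 = (1=73/450, 2=103/450, 3=23/75, 4=68/225)
  d_3[1] = 73/450*1/3 + 103/450*2/15 + 23/75*1/15 + 68/225*2/15 = 109/750
  d_3[2] = 73/450*8/15 + 103/450*1/15 + 23/75*4/15 + 68/225*1/15 = 11/54
  d_3[3] = 73/450*1/15 + 103/450*7/15 + 23/75*7/15 + 68/225*2/15 = 1016/3375
  d_3[4] = 73/450*1/15 + 103/450*1/3 + 23/75*1/5 + 68/225*2/3 = 1181/3375
d_3 = (1=109/750, 2=11/54, 3=1016/3375, 4=1181/3375)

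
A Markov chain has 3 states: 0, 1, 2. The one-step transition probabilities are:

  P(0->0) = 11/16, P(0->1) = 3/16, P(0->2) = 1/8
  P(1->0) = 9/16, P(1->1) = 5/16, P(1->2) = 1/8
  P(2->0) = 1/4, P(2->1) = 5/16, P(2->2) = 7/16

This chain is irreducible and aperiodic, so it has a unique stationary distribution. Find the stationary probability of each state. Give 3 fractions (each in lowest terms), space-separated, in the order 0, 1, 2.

The stationary distribution satisfies pi = pi * P, i.e.:
  pi_0 = 11/16*pi_0 + 9/16*pi_1 + 1/4*pi_2
  pi_1 = 3/16*pi_0 + 5/16*pi_1 + 5/16*pi_2
  pi_2 = 1/8*pi_0 + 1/8*pi_1 + 7/16*pi_2
with normalization: pi_0 + pi_1 + pi_2 = 1.

Using the first 2 balance equations plus normalization, the linear system A*pi = b is:
  [-5/16, 9/16, 1/4] . pi = 0
  [3/16, -11/16, 5/16] . pi = 0
  [1, 1, 1] . pi = 1

Solving yields:
  pi_0 = 89/154
  pi_1 = 37/154
  pi_2 = 2/11

Verification (pi * P):
  89/154*11/16 + 37/154*9/16 + 2/11*1/4 = 89/154 = pi_0  (ok)
  89/154*3/16 + 37/154*5/16 + 2/11*5/16 = 37/154 = pi_1  (ok)
  89/154*1/8 + 37/154*1/8 + 2/11*7/16 = 2/11 = pi_2  (ok)

Answer: 89/154 37/154 2/11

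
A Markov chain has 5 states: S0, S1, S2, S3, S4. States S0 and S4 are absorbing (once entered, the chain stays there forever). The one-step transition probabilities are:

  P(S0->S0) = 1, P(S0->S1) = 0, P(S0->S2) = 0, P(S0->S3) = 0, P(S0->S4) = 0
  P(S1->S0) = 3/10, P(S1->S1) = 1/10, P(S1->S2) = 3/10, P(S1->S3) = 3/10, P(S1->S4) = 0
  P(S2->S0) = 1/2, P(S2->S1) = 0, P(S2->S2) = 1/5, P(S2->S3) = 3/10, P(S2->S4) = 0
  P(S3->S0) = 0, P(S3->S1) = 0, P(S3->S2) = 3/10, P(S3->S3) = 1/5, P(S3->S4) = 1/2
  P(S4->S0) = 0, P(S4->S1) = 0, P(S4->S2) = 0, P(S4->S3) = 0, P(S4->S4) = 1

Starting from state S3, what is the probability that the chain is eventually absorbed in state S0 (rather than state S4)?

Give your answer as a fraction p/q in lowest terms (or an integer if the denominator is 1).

Answer: 3/11

Derivation:
Let a_i = P(absorbed in S0 | start in state i).
Boundary conditions: a_S0 = 1, a_S4 = 0.
For each transient state i, a_i = sum_j P(i->j) * a_j:
  a_S1 = 3/10*a_S0 + 1/10*a_S1 + 3/10*a_S2 + 3/10*a_S3 + 0*a_S4
  a_S2 = 1/2*a_S0 + 0*a_S1 + 1/5*a_S2 + 3/10*a_S3 + 0*a_S4
  a_S3 = 0*a_S0 + 0*a_S1 + 3/10*a_S2 + 1/5*a_S3 + 1/2*a_S4

Substituting a_S0 = 1 and a_S4 = 0, rearrange to (I - Q) a = r where r[i] = P(i -> S0):
  [9/10, -3/10, -3/10] . (a_S1, a_S2, a_S3) = 3/10
  [0, 4/5, -3/10] . (a_S1, a_S2, a_S3) = 1/2
  [0, -3/10, 4/5] . (a_S1, a_S2, a_S3) = 0

Solving yields:
  a_S1 = 2/3
  a_S2 = 8/11
  a_S3 = 3/11

Starting state is S3, so the absorption probability is a_S3 = 3/11.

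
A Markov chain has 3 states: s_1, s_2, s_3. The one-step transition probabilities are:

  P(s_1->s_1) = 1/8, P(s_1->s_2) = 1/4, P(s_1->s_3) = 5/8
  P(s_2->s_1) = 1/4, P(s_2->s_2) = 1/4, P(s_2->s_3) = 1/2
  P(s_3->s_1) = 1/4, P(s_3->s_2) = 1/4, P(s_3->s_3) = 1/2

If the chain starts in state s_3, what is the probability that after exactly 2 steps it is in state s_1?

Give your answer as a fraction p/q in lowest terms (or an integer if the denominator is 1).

Computing P^2 by repeated multiplication:
P^1 =
  s_1: [1/8, 1/4, 5/8]
  s_2: [1/4, 1/4, 1/2]
  s_3: [1/4, 1/4, 1/2]
P^2 =
  s_1: [15/64, 1/4, 33/64]
  s_2: [7/32, 1/4, 17/32]
  s_3: [7/32, 1/4, 17/32]

(P^2)[s_3 -> s_1] = 7/32

Answer: 7/32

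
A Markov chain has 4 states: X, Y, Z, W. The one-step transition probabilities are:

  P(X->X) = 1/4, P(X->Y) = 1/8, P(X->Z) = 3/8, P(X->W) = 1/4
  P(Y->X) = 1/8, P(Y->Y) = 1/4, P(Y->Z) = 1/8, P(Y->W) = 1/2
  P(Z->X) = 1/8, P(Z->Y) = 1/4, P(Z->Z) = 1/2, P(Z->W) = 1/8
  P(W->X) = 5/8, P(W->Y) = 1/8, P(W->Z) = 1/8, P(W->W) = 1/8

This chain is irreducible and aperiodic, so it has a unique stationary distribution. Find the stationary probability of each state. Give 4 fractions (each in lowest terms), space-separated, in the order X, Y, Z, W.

The stationary distribution satisfies pi = pi * P, i.e.:
  pi_X = 1/4*pi_X + 1/8*pi_Y + 1/8*pi_Z + 5/8*pi_W
  pi_Y = 1/8*pi_X + 1/4*pi_Y + 1/4*pi_Z + 1/8*pi_W
  pi_Z = 3/8*pi_X + 1/8*pi_Y + 1/2*pi_Z + 1/8*pi_W
  pi_W = 1/4*pi_X + 1/2*pi_Y + 1/8*pi_Z + 1/8*pi_W
with normalization: pi_X + pi_Y + pi_Z + pi_W = 1.

Using the first 3 balance equations plus normalization, the linear system A*pi = b is:
  [-3/4, 1/8, 1/8, 5/8] . pi = 0
  [1/8, -3/4, 1/4, 1/8] . pi = 0
  [3/8, 1/8, -1/2, 1/8] . pi = 0
  [1, 1, 1, 1] . pi = 1

Solving yields:
  pi_X = 123/449
  pi_Y = 84/449
  pi_Z = 139/449
  pi_W = 103/449

Verification (pi * P):
  123/449*1/4 + 84/449*1/8 + 139/449*1/8 + 103/449*5/8 = 123/449 = pi_X  (ok)
  123/449*1/8 + 84/449*1/4 + 139/449*1/4 + 103/449*1/8 = 84/449 = pi_Y  (ok)
  123/449*3/8 + 84/449*1/8 + 139/449*1/2 + 103/449*1/8 = 139/449 = pi_Z  (ok)
  123/449*1/4 + 84/449*1/2 + 139/449*1/8 + 103/449*1/8 = 103/449 = pi_W  (ok)

Answer: 123/449 84/449 139/449 103/449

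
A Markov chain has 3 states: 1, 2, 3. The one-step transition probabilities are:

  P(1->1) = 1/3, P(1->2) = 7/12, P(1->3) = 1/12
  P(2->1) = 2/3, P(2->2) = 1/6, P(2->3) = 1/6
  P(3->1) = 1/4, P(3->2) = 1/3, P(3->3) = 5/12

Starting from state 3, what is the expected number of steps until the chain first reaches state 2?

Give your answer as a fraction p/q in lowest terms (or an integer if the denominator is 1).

Answer: 132/53

Derivation:
Let h_i = expected steps to first reach 2 from state i.
Boundary: h_2 = 0.
First-step equations for the other states:
  h_1 = 1 + 1/3*h_1 + 7/12*h_2 + 1/12*h_3
  h_3 = 1 + 1/4*h_1 + 1/3*h_2 + 5/12*h_3

Substituting h_2 = 0 and rearranging gives the linear system (I - Q) h = 1:
  [2/3, -1/12] . (h_1, h_3) = 1
  [-1/4, 7/12] . (h_1, h_3) = 1

Solving yields:
  h_1 = 96/53
  h_3 = 132/53

Starting state is 3, so the expected hitting time is h_3 = 132/53.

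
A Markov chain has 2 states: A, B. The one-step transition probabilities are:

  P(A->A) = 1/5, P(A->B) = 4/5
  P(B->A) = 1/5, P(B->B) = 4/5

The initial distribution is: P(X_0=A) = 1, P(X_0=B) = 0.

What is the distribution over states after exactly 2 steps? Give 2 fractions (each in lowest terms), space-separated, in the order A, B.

Answer: 1/5 4/5

Derivation:
Propagating the distribution step by step (d_{t+1} = d_t * P):
d_0 = (A=1, B=0)
  d_1[A] = 1*1/5 + 0*1/5 = 1/5
  d_1[B] = 1*4/5 + 0*4/5 = 4/5
d_1 = (A=1/5, B=4/5)
  d_2[A] = 1/5*1/5 + 4/5*1/5 = 1/5
  d_2[B] = 1/5*4/5 + 4/5*4/5 = 4/5
d_2 = (A=1/5, B=4/5)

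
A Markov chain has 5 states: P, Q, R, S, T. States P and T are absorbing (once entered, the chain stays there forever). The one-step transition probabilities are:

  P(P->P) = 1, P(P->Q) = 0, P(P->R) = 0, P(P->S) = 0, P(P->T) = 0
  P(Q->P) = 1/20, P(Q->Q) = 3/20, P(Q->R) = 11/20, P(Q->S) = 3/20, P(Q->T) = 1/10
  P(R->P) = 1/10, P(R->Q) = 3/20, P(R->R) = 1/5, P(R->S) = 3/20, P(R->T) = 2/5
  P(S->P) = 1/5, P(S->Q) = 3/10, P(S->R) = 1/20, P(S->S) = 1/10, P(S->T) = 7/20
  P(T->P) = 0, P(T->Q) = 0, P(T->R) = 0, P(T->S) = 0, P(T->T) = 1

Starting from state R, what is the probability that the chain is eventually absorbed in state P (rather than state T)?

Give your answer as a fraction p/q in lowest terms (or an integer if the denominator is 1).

Answer: 74/313

Derivation:
Let a_i = P(absorbed in P | start in state i).
Boundary conditions: a_P = 1, a_T = 0.
For each transient state i, a_i = sum_j P(i->j) * a_j:
  a_Q = 1/20*a_P + 3/20*a_Q + 11/20*a_R + 3/20*a_S + 1/10*a_T
  a_R = 1/10*a_P + 3/20*a_Q + 1/5*a_R + 3/20*a_S + 2/5*a_T
  a_S = 1/5*a_P + 3/10*a_Q + 1/20*a_R + 1/10*a_S + 7/20*a_T

Substituting a_P = 1 and a_T = 0, rearrange to (I - Q) a = r where r[i] = P(i -> P):
  [17/20, -11/20, -3/20] . (a_Q, a_R, a_S) = 1/20
  [-3/20, 4/5, -3/20] . (a_Q, a_R, a_S) = 1/10
  [-3/10, -1/20, 9/10] . (a_Q, a_R, a_S) = 1/5

Solving yields:
  a_Q = 337/1252
  a_R = 74/313
  a_S = 407/1252

Starting state is R, so the absorption probability is a_R = 74/313.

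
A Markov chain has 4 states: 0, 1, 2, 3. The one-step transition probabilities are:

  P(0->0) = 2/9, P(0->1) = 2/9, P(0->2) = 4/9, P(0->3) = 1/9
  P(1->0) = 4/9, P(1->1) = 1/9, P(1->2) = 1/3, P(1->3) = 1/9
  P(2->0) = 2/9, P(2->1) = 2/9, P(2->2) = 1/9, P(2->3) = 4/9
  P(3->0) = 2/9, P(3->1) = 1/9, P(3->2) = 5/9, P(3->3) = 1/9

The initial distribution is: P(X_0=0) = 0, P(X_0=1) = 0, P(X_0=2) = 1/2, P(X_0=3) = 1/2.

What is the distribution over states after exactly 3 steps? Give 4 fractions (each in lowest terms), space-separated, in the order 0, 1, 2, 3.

Answer: 190/729 130/729 244/729 55/243

Derivation:
Propagating the distribution step by step (d_{t+1} = d_t * P):
d_0 = (0=0, 1=0, 2=1/2, 3=1/2)
  d_1[0] = 0*2/9 + 0*4/9 + 1/2*2/9 + 1/2*2/9 = 2/9
  d_1[1] = 0*2/9 + 0*1/9 + 1/2*2/9 + 1/2*1/9 = 1/6
  d_1[2] = 0*4/9 + 0*1/3 + 1/2*1/9 + 1/2*5/9 = 1/3
  d_1[3] = 0*1/9 + 0*1/9 + 1/2*4/9 + 1/2*1/9 = 5/18
d_1 = (0=2/9, 1=1/6, 2=1/3, 3=5/18)
  d_2[0] = 2/9*2/9 + 1/6*4/9 + 1/3*2/9 + 5/18*2/9 = 7/27
  d_2[1] = 2/9*2/9 + 1/6*1/9 + 1/3*2/9 + 5/18*1/9 = 14/81
  d_2[2] = 2/9*4/9 + 1/6*1/3 + 1/3*1/9 + 5/18*5/9 = 28/81
  d_2[3] = 2/9*1/9 + 1/6*1/9 + 1/3*4/9 + 5/18*1/9 = 2/9
d_2 = (0=7/27, 1=14/81, 2=28/81, 3=2/9)
  d_3[0] = 7/27*2/9 + 14/81*4/9 + 28/81*2/9 + 2/9*2/9 = 190/729
  d_3[1] = 7/27*2/9 + 14/81*1/9 + 28/81*2/9 + 2/9*1/9 = 130/729
  d_3[2] = 7/27*4/9 + 14/81*1/3 + 28/81*1/9 + 2/9*5/9 = 244/729
  d_3[3] = 7/27*1/9 + 14/81*1/9 + 28/81*4/9 + 2/9*1/9 = 55/243
d_3 = (0=190/729, 1=130/729, 2=244/729, 3=55/243)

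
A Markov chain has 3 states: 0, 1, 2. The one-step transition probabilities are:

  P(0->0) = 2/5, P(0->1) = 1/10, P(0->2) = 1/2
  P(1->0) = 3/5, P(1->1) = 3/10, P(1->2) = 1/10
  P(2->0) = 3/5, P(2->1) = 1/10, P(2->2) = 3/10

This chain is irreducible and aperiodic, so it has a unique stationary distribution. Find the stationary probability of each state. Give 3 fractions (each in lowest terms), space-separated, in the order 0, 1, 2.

The stationary distribution satisfies pi = pi * P, i.e.:
  pi_0 = 2/5*pi_0 + 3/5*pi_1 + 3/5*pi_2
  pi_1 = 1/10*pi_0 + 3/10*pi_1 + 1/10*pi_2
  pi_2 = 1/2*pi_0 + 1/10*pi_1 + 3/10*pi_2
with normalization: pi_0 + pi_1 + pi_2 = 1.

Using the first 2 balance equations plus normalization, the linear system A*pi = b is:
  [-3/5, 3/5, 3/5] . pi = 0
  [1/10, -7/10, 1/10] . pi = 0
  [1, 1, 1] . pi = 1

Solving yields:
  pi_0 = 1/2
  pi_1 = 1/8
  pi_2 = 3/8

Verification (pi * P):
  1/2*2/5 + 1/8*3/5 + 3/8*3/5 = 1/2 = pi_0  (ok)
  1/2*1/10 + 1/8*3/10 + 3/8*1/10 = 1/8 = pi_1  (ok)
  1/2*1/2 + 1/8*1/10 + 3/8*3/10 = 3/8 = pi_2  (ok)

Answer: 1/2 1/8 3/8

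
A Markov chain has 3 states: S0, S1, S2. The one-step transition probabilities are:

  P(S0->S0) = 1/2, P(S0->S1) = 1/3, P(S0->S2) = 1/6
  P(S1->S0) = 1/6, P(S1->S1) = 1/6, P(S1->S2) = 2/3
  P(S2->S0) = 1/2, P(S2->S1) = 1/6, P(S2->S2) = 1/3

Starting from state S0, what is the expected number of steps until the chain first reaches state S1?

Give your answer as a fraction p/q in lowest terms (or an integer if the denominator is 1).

Let h_i = expected steps to first reach S1 from state i.
Boundary: h_S1 = 0.
First-step equations for the other states:
  h_S0 = 1 + 1/2*h_S0 + 1/3*h_S1 + 1/6*h_S2
  h_S2 = 1 + 1/2*h_S0 + 1/6*h_S1 + 1/3*h_S2

Substituting h_S1 = 0 and rearranging gives the linear system (I - Q) h = 1:
  [1/2, -1/6] . (h_S0, h_S2) = 1
  [-1/2, 2/3] . (h_S0, h_S2) = 1

Solving yields:
  h_S0 = 10/3
  h_S2 = 4

Starting state is S0, so the expected hitting time is h_S0 = 10/3.

Answer: 10/3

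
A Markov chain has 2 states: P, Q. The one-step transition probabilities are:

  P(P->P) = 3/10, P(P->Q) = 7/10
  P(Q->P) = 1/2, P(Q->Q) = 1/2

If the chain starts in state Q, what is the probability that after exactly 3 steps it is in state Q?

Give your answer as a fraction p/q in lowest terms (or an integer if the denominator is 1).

Answer: 29/50

Derivation:
Computing P^3 by repeated multiplication:
P^1 =
  P: [3/10, 7/10]
  Q: [1/2, 1/2]
P^2 =
  P: [11/25, 14/25]
  Q: [2/5, 3/5]
P^3 =
  P: [103/250, 147/250]
  Q: [21/50, 29/50]

(P^3)[Q -> Q] = 29/50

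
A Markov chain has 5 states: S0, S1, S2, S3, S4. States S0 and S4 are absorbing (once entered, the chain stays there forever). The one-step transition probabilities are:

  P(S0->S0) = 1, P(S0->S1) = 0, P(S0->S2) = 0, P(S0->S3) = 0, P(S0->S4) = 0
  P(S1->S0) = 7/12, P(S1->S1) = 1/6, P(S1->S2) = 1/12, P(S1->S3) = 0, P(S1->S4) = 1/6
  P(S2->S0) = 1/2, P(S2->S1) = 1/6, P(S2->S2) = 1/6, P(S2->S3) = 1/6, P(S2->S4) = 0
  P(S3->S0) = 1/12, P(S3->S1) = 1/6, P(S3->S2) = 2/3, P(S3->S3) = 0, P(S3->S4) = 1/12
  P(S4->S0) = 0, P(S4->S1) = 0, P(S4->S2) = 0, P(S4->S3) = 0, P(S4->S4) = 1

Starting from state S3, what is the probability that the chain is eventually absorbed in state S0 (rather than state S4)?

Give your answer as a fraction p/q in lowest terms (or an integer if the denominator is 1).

Answer: 421/506

Derivation:
Let a_i = P(absorbed in S0 | start in state i).
Boundary conditions: a_S0 = 1, a_S4 = 0.
For each transient state i, a_i = sum_j P(i->j) * a_j:
  a_S1 = 7/12*a_S0 + 1/6*a_S1 + 1/12*a_S2 + 0*a_S3 + 1/6*a_S4
  a_S2 = 1/2*a_S0 + 1/6*a_S1 + 1/6*a_S2 + 1/6*a_S3 + 0*a_S4
  a_S3 = 1/12*a_S0 + 1/6*a_S1 + 2/3*a_S2 + 0*a_S3 + 1/12*a_S4

Substituting a_S0 = 1 and a_S4 = 0, rearrange to (I - Q) a = r where r[i] = P(i -> S0):
  [5/6, -1/12, 0] . (a_S1, a_S2, a_S3) = 7/12
  [-1/6, 5/6, -1/6] . (a_S1, a_S2, a_S3) = 1/2
  [-1/6, -2/3, 1] . (a_S1, a_S2, a_S3) = 1/12

Solving yields:
  a_S1 = 401/506
  a_S2 = 234/253
  a_S3 = 421/506

Starting state is S3, so the absorption probability is a_S3 = 421/506.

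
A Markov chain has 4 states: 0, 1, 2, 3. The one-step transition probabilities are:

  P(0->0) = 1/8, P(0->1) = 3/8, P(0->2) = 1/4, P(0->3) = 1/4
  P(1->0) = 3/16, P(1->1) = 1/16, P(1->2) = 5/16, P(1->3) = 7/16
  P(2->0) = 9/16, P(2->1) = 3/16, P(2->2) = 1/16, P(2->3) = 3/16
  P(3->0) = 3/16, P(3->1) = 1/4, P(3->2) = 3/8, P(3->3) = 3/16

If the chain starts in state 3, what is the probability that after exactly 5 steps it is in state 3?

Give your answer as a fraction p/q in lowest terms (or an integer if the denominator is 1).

Answer: 271989/1048576

Derivation:
Computing P^5 by repeated multiplication:
P^1 =
  0: [1/8, 3/8, 1/4, 1/4]
  1: [3/16, 1/16, 5/16, 7/16]
  2: [9/16, 3/16, 1/16, 3/16]
  3: [3/16, 1/4, 3/8, 3/16]
P^2 =
  0: [35/128, 23/128, 33/128, 37/128]
  1: [75/256, 31/128, 1/4, 55/256]
  2: [45/256, 9/32, 35/128, 69/256]
  3: [81/256, 13/64, 7/32, 67/256]
P^3 =
  0: [547/2048, 15/64, 255/1024, 511/2048]
  1: [1077/4096, 231/1024, 251/1024, 1091/4096]
  2: [1143/4096, 207/1024, 1/4, 1101/4096]
  3: [1023/4096, 487/2048, 521/2048, 1057/4096]
P^4 =
  0: [8657/32768, 917/4096, 2041/8192, 8611/32768]
  1: [17235/65536, 7381/32768, 8239/32768, 17061/65536]
  2: [17289/65536, 7581/32768, 8171/32768, 16743/65536]
  3: [17517/65536, 7233/32768, 8173/32768, 17207/65536]
P^5 =
  0: [138631/524288, 59107/262144, 65569/262144, 136305/524288]
  1: [278241/1048576, 117925/524288, 130797/524288, 272891/1048576]
  2: [277371/1048576, 117447/524288, 130883/524288, 274545/1048576]
  3: [277167/1048576, 118717/524288, 130993/524288, 271989/1048576]

(P^5)[3 -> 3] = 271989/1048576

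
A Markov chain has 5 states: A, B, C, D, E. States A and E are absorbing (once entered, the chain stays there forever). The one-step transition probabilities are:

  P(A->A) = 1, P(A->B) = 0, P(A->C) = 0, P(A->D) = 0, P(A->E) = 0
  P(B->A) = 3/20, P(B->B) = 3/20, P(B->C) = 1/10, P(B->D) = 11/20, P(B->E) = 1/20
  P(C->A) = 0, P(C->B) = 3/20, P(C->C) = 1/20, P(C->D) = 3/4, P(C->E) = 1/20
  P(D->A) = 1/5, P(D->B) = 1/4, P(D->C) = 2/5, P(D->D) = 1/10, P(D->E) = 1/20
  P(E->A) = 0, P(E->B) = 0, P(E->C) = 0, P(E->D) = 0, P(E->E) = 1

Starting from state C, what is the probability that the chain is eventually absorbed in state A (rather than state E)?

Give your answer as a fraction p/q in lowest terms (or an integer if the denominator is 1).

Let a_i = P(absorbed in A | start in state i).
Boundary conditions: a_A = 1, a_E = 0.
For each transient state i, a_i = sum_j P(i->j) * a_j:
  a_B = 3/20*a_A + 3/20*a_B + 1/10*a_C + 11/20*a_D + 1/20*a_E
  a_C = 0*a_A + 3/20*a_B + 1/20*a_C + 3/4*a_D + 1/20*a_E
  a_D = 1/5*a_A + 1/4*a_B + 2/5*a_C + 1/10*a_D + 1/20*a_E

Substituting a_A = 1 and a_E = 0, rearrange to (I - Q) a = r where r[i] = P(i -> A):
  [17/20, -1/10, -11/20] . (a_B, a_C, a_D) = 3/20
  [-3/20, 19/20, -3/4] . (a_B, a_C, a_D) = 0
  [-1/4, -2/5, 9/10] . (a_B, a_C, a_D) = 1/5

Solving yields:
  a_B = 1622/2207
  a_C = 1539/2207
  a_D = 1625/2207

Starting state is C, so the absorption probability is a_C = 1539/2207.

Answer: 1539/2207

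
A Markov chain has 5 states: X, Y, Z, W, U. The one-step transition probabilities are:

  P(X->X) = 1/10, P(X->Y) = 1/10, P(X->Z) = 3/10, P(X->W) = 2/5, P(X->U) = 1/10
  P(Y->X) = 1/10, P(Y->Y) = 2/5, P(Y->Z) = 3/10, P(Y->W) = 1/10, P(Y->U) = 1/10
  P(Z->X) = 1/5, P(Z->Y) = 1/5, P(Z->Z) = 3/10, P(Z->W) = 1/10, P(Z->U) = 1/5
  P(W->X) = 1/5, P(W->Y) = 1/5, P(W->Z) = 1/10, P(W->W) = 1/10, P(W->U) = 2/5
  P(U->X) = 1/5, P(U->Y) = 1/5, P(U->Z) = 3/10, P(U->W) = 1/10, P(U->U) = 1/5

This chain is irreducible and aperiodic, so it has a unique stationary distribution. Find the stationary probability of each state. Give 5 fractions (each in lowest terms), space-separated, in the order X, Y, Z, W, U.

The stationary distribution satisfies pi = pi * P, i.e.:
  pi_X = 1/10*pi_X + 1/10*pi_Y + 1/5*pi_Z + 1/5*pi_W + 1/5*pi_U
  pi_Y = 1/10*pi_X + 2/5*pi_Y + 1/5*pi_Z + 1/5*pi_W + 1/5*pi_U
  pi_Z = 3/10*pi_X + 3/10*pi_Y + 3/10*pi_Z + 1/10*pi_W + 3/10*pi_U
  pi_W = 2/5*pi_X + 1/10*pi_Y + 1/10*pi_Z + 1/10*pi_W + 1/10*pi_U
  pi_U = 1/10*pi_X + 1/10*pi_Y + 1/5*pi_Z + 2/5*pi_W + 1/5*pi_U
with normalization: pi_X + pi_Y + pi_Z + pi_W + pi_U = 1.

Using the first 4 balance equations plus normalization, the linear system A*pi = b is:
  [-9/10, 1/10, 1/5, 1/5, 1/5] . pi = 0
  [1/10, -3/5, 1/5, 1/5, 1/5] . pi = 0
  [3/10, 3/10, -7/10, 1/10, 3/10] . pi = 0
  [2/5, 1/10, 1/10, -9/10, 1/10] . pi = 0
  [1, 1, 1, 1, 1] . pi = 1

Solving yields:
  pi_X = 14/87
  pi_Y = 20/87
  pi_Z = 196/725
  pi_W = 43/290
  pi_U = 829/4350

Verification (pi * P):
  14/87*1/10 + 20/87*1/10 + 196/725*1/5 + 43/290*1/5 + 829/4350*1/5 = 14/87 = pi_X  (ok)
  14/87*1/10 + 20/87*2/5 + 196/725*1/5 + 43/290*1/5 + 829/4350*1/5 = 20/87 = pi_Y  (ok)
  14/87*3/10 + 20/87*3/10 + 196/725*3/10 + 43/290*1/10 + 829/4350*3/10 = 196/725 = pi_Z  (ok)
  14/87*2/5 + 20/87*1/10 + 196/725*1/10 + 43/290*1/10 + 829/4350*1/10 = 43/290 = pi_W  (ok)
  14/87*1/10 + 20/87*1/10 + 196/725*1/5 + 43/290*2/5 + 829/4350*1/5 = 829/4350 = pi_U  (ok)

Answer: 14/87 20/87 196/725 43/290 829/4350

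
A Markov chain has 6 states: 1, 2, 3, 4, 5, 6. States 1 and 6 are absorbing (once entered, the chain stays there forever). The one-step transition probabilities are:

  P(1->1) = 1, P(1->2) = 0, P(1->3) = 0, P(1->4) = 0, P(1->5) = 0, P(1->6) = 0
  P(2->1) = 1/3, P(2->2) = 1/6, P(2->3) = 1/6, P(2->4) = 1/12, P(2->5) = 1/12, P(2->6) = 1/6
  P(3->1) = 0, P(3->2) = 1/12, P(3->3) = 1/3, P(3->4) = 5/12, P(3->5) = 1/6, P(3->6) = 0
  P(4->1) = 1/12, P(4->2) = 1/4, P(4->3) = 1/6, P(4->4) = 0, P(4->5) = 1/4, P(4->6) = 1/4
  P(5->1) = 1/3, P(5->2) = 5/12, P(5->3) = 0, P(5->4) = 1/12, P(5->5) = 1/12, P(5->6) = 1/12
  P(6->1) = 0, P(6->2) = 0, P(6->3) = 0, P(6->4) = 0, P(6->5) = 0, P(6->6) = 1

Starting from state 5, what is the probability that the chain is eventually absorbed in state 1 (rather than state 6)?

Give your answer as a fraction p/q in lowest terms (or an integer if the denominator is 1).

Let a_i = P(absorbed in 1 | start in state i).
Boundary conditions: a_1 = 1, a_6 = 0.
For each transient state i, a_i = sum_j P(i->j) * a_j:
  a_2 = 1/3*a_1 + 1/6*a_2 + 1/6*a_3 + 1/12*a_4 + 1/12*a_5 + 1/6*a_6
  a_3 = 0*a_1 + 1/12*a_2 + 1/3*a_3 + 5/12*a_4 + 1/6*a_5 + 0*a_6
  a_4 = 1/12*a_1 + 1/4*a_2 + 1/6*a_3 + 0*a_4 + 1/4*a_5 + 1/4*a_6
  a_5 = 1/3*a_1 + 5/12*a_2 + 0*a_3 + 1/12*a_4 + 1/12*a_5 + 1/12*a_6

Substituting a_1 = 1 and a_6 = 0, rearrange to (I - Q) a = r where r[i] = P(i -> 1):
  [5/6, -1/6, -1/12, -1/12] . (a_2, a_3, a_4, a_5) = 1/3
  [-1/12, 2/3, -5/12, -1/6] . (a_2, a_3, a_4, a_5) = 0
  [-1/4, -1/6, 1, -1/4] . (a_2, a_3, a_4, a_5) = 1/12
  [-5/12, 0, -1/12, 11/12] . (a_2, a_3, a_4, a_5) = 1/3

Solving yields:
  a_2 = 775/1218
  a_3 = 467/812
  a_4 = 625/1218
  a_5 = 142/203

Starting state is 5, so the absorption probability is a_5 = 142/203.

Answer: 142/203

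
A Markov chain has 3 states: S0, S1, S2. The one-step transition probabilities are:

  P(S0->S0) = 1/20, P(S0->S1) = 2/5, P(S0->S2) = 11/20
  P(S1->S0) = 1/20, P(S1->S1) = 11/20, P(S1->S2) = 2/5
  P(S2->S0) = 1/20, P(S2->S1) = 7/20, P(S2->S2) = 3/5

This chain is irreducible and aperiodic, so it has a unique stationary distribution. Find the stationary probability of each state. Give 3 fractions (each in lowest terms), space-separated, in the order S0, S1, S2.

The stationary distribution satisfies pi = pi * P, i.e.:
  pi_S0 = 1/20*pi_S0 + 1/20*pi_S1 + 1/20*pi_S2
  pi_S1 = 2/5*pi_S0 + 11/20*pi_S1 + 7/20*pi_S2
  pi_S2 = 11/20*pi_S0 + 2/5*pi_S1 + 3/5*pi_S2
with normalization: pi_S0 + pi_S1 + pi_S2 = 1.

Using the first 2 balance equations plus normalization, the linear system A*pi = b is:
  [-19/20, 1/20, 1/20] . pi = 0
  [2/5, -9/20, 7/20] . pi = 0
  [1, 1, 1] . pi = 1

Solving yields:
  pi_S0 = 1/20
  pi_S1 = 141/320
  pi_S2 = 163/320

Verification (pi * P):
  1/20*1/20 + 141/320*1/20 + 163/320*1/20 = 1/20 = pi_S0  (ok)
  1/20*2/5 + 141/320*11/20 + 163/320*7/20 = 141/320 = pi_S1  (ok)
  1/20*11/20 + 141/320*2/5 + 163/320*3/5 = 163/320 = pi_S2  (ok)

Answer: 1/20 141/320 163/320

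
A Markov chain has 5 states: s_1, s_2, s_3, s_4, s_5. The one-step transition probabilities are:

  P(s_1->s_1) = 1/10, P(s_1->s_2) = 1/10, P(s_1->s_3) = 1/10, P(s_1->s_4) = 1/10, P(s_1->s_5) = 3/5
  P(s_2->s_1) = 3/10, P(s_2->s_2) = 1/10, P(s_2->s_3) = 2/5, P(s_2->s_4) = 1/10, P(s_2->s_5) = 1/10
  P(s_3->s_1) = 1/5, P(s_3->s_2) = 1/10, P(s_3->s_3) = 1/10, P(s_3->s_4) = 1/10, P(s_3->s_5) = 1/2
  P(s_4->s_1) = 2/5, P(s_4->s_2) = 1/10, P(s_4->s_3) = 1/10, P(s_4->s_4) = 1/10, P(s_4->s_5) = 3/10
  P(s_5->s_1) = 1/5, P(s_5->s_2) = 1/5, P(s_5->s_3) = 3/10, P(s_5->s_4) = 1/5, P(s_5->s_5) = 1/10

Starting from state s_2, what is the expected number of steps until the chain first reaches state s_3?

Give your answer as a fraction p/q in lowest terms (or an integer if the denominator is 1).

Let h_i = expected steps to first reach s_3 from state i.
Boundary: h_s_3 = 0.
First-step equations for the other states:
  h_s_1 = 1 + 1/10*h_s_1 + 1/10*h_s_2 + 1/10*h_s_3 + 1/10*h_s_4 + 3/5*h_s_5
  h_s_2 = 1 + 3/10*h_s_1 + 1/10*h_s_2 + 2/5*h_s_3 + 1/10*h_s_4 + 1/10*h_s_5
  h_s_4 = 1 + 2/5*h_s_1 + 1/10*h_s_2 + 1/10*h_s_3 + 1/10*h_s_4 + 3/10*h_s_5
  h_s_5 = 1 + 1/5*h_s_1 + 1/5*h_s_2 + 3/10*h_s_3 + 1/5*h_s_4 + 1/10*h_s_5

Substituting h_s_3 = 0 and rearranging gives the linear system (I - Q) h = 1:
  [9/10, -1/10, -1/10, -3/5] . (h_s_1, h_s_2, h_s_4, h_s_5) = 1
  [-3/10, 9/10, -1/10, -1/10] . (h_s_1, h_s_2, h_s_4, h_s_5) = 1
  [-2/5, -1/10, 9/10, -3/10] . (h_s_1, h_s_2, h_s_4, h_s_5) = 1
  [-1/5, -1/5, -1/5, 9/10] . (h_s_1, h_s_2, h_s_4, h_s_5) = 1

Solving yields:
  h_s_1 = 316/65
  h_s_2 = 1221/325
  h_s_4 = 1649/325
  h_s_5 = 54/13

Starting state is s_2, so the expected hitting time is h_s_2 = 1221/325.

Answer: 1221/325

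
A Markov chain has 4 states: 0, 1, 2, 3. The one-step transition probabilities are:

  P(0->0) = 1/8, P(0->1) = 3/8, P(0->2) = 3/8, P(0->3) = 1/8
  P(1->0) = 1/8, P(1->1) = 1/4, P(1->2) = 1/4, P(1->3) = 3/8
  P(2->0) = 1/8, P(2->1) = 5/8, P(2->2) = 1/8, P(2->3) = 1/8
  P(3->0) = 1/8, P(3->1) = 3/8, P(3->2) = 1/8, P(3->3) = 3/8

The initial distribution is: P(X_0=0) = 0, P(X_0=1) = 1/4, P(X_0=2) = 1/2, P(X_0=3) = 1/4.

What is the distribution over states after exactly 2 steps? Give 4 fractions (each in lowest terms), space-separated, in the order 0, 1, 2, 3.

Propagating the distribution step by step (d_{t+1} = d_t * P):
d_0 = (0=0, 1=1/4, 2=1/2, 3=1/4)
  d_1[0] = 0*1/8 + 1/4*1/8 + 1/2*1/8 + 1/4*1/8 = 1/8
  d_1[1] = 0*3/8 + 1/4*1/4 + 1/2*5/8 + 1/4*3/8 = 15/32
  d_1[2] = 0*3/8 + 1/4*1/4 + 1/2*1/8 + 1/4*1/8 = 5/32
  d_1[3] = 0*1/8 + 1/4*3/8 + 1/2*1/8 + 1/4*3/8 = 1/4
d_1 = (0=1/8, 1=15/32, 2=5/32, 3=1/4)
  d_2[0] = 1/8*1/8 + 15/32*1/8 + 5/32*1/8 + 1/4*1/8 = 1/8
  d_2[1] = 1/8*3/8 + 15/32*1/4 + 5/32*5/8 + 1/4*3/8 = 91/256
  d_2[2] = 1/8*3/8 + 15/32*1/4 + 5/32*1/8 + 1/4*1/8 = 55/256
  d_2[3] = 1/8*1/8 + 15/32*3/8 + 5/32*1/8 + 1/4*3/8 = 39/128
d_2 = (0=1/8, 1=91/256, 2=55/256, 3=39/128)

Answer: 1/8 91/256 55/256 39/128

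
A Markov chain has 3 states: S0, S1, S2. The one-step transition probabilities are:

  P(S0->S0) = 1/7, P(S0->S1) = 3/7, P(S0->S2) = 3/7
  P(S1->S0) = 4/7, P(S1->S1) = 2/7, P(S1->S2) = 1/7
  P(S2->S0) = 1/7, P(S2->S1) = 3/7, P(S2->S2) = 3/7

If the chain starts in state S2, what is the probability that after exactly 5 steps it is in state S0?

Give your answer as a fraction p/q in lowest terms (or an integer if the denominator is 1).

Computing P^5 by repeated multiplication:
P^1 =
  S0: [1/7, 3/7, 3/7]
  S1: [4/7, 2/7, 1/7]
  S2: [1/7, 3/7, 3/7]
P^2 =
  S0: [16/49, 18/49, 15/49]
  S1: [13/49, 19/49, 17/49]
  S2: [16/49, 18/49, 15/49]
P^3 =
  S0: [103/343, 129/343, 111/343]
  S1: [106/343, 128/343, 109/343]
  S2: [103/343, 129/343, 111/343]
P^4 =
  S0: [730/2401, 900/2401, 771/2401]
  S1: [727/2401, 901/2401, 773/2401]
  S2: [730/2401, 900/2401, 771/2401]
P^5 =
  S0: [5101/16807, 6303/16807, 5403/16807]
  S1: [5104/16807, 6302/16807, 5401/16807]
  S2: [5101/16807, 6303/16807, 5403/16807]

(P^5)[S2 -> S0] = 5101/16807

Answer: 5101/16807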